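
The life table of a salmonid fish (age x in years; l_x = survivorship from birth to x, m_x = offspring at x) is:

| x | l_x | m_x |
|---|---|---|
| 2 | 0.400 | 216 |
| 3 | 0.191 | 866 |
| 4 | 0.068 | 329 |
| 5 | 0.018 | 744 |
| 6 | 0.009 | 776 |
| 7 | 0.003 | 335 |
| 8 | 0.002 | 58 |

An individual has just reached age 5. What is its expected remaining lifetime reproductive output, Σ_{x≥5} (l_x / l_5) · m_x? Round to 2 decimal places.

1194.28

l_5 = 0.018. Conditional survival from age 5 to x is l_x / l_5.
  x=5: (0.018/0.018) × 744 = 744.0000
  x=6: (0.009/0.018) × 776 = 388.0000
  x=7: (0.003/0.018) × 335 = 55.8333
  x=8: (0.002/0.018) × 58 = 6.4444
Sum = 744.0000 + 388.0000 + 55.8333 + 6.4444 = 1194.2778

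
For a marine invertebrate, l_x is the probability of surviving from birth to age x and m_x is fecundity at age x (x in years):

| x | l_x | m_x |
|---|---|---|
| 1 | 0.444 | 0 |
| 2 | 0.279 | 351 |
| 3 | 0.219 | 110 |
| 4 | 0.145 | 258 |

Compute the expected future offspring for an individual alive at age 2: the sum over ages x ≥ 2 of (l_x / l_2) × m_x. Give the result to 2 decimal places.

l_2 = 0.279. Conditional survival from age 2 to x is l_x / l_2.
  x=2: (0.279/0.279) × 351 = 351.0000
  x=3: (0.219/0.279) × 110 = 86.3441
  x=4: (0.145/0.279) × 258 = 134.0860
Sum = 351.0000 + 86.3441 + 134.0860 = 571.4301

571.43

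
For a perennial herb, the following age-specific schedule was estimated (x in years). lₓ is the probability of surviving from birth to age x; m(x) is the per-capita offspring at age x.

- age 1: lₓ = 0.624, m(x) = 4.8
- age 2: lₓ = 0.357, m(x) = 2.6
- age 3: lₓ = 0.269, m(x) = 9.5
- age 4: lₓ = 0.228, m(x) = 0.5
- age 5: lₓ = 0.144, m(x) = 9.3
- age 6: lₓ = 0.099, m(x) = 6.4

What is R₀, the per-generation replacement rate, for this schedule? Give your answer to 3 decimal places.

R₀ = Σ lₓ m(x):
  age 1: 0.624 × 4.8 = 2.9952
  age 2: 0.357 × 2.6 = 0.9282
  age 3: 0.269 × 9.5 = 2.5555
  age 4: 0.228 × 0.5 = 0.1140
  age 5: 0.144 × 9.3 = 1.3392
  age 6: 0.099 × 6.4 = 0.6336
R₀ = 2.9952 + 0.9282 + 2.5555 + 0.1140 + 1.3392 + 0.6336 = 8.5657

8.566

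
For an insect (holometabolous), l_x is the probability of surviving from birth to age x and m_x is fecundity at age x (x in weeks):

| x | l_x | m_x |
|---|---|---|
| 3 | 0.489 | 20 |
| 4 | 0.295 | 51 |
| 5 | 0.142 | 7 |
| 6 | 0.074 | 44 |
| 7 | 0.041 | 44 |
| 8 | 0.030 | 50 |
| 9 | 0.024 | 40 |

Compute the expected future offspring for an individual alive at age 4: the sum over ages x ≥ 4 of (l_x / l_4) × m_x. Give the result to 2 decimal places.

79.86

l_4 = 0.295. Conditional survival from age 4 to x is l_x / l_4.
  x=4: (0.295/0.295) × 51 = 51.0000
  x=5: (0.142/0.295) × 7 = 3.3695
  x=6: (0.074/0.295) × 44 = 11.0373
  x=7: (0.041/0.295) × 44 = 6.1153
  x=8: (0.030/0.295) × 50 = 5.0847
  x=9: (0.024/0.295) × 40 = 3.2542
Sum = 51.0000 + 3.3695 + 11.0373 + 6.1153 + 5.0847 + 3.2542 = 79.8610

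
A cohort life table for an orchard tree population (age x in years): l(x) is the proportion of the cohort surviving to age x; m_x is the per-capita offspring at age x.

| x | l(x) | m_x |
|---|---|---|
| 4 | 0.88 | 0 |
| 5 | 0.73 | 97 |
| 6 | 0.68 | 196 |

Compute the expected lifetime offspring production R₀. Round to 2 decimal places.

204.09

R₀ = Σ l(x) m_x:
  age 4: 0.88 × 0 = 0.0000
  age 5: 0.73 × 97 = 70.8100
  age 6: 0.68 × 196 = 133.2800
R₀ = 0.0000 + 70.8100 + 133.2800 = 204.0900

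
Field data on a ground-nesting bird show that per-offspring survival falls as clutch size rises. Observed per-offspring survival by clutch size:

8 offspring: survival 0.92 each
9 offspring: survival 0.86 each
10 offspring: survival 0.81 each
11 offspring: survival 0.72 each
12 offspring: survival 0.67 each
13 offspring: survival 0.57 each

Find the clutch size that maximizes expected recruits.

10

Expected recruits = c × s(c):
  c=8: 8 × 0.92 = 7.360
  c=9: 9 × 0.86 = 7.740
  c=10: 10 × 0.81 = 8.100
  c=11: 11 × 0.72 = 7.920
  c=12: 12 × 0.67 = 8.040
  c=13: 13 × 0.57 = 7.410
Maximum at c = 10 (8.100 recruits).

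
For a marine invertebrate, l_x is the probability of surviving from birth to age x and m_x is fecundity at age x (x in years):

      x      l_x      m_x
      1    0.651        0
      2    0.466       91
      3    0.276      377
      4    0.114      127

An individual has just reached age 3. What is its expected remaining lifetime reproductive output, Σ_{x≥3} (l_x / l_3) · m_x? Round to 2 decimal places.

429.46

l_3 = 0.276. Conditional survival from age 3 to x is l_x / l_3.
  x=3: (0.276/0.276) × 377 = 377.0000
  x=4: (0.114/0.276) × 127 = 52.4565
Sum = 377.0000 + 52.4565 = 429.4565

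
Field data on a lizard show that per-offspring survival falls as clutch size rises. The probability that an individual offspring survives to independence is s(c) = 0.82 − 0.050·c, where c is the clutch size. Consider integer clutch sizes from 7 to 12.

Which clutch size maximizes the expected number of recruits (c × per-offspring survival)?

8

Expected recruits = c × s(c):
  c=7: 7 × 0.470 = 3.290
  c=8: 8 × 0.420 = 3.360
  c=9: 9 × 0.370 = 3.330
  c=10: 10 × 0.320 = 3.200
  c=11: 11 × 0.270 = 2.970
  c=12: 12 × 0.220 = 2.640
Maximum at c = 8 (3.360 recruits).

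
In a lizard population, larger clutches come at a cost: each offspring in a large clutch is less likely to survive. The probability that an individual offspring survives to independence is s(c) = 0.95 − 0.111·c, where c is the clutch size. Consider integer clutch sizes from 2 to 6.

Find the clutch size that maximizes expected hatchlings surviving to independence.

Expected hatchlings surviving to independence = c × s(c):
  c=2: 2 × 0.728 = 1.456
  c=3: 3 × 0.617 = 1.851
  c=4: 4 × 0.506 = 2.024
  c=5: 5 × 0.395 = 1.975
  c=6: 6 × 0.284 = 1.704
Maximum at c = 4 (2.024 hatchlings surviving to independence).

4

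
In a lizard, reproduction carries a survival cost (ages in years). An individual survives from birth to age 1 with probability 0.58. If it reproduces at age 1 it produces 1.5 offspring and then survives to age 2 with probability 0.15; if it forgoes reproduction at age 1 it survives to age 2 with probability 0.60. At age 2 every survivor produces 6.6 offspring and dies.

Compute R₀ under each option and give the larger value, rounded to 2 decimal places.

breed at age 1: R₀ = 0.58 × (1.5 + 0.15 × 6.6) = 0.58 × 2.4900 = 1.4442
delay to age 2: R₀ = 0.58 × (0.60 × 6.6) = 0.58 × 3.9600 = 2.2968
Higher: delay to age 2 (2.2968).

2.30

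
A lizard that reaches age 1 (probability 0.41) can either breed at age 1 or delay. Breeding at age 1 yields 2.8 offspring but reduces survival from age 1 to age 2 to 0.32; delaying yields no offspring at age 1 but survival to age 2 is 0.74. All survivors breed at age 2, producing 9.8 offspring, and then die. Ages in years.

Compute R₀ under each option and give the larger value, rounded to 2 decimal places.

breed at age 1: R₀ = 0.41 × (2.8 + 0.32 × 9.8) = 0.41 × 5.9360 = 2.4338
delay to age 2: R₀ = 0.41 × (0.74 × 9.8) = 0.41 × 7.2520 = 2.9733
Higher: delay to age 2 (2.9733).

2.97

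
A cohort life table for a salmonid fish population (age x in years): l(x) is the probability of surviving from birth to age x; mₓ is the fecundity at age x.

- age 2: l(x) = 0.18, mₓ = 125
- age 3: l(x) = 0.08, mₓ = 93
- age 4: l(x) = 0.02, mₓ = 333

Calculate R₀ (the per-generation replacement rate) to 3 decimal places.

R₀ = Σ l(x) mₓ:
  age 2: 0.18 × 125 = 22.5000
  age 3: 0.08 × 93 = 7.4400
  age 4: 0.02 × 333 = 6.6600
R₀ = 22.5000 + 7.4400 + 6.6600 = 36.6000

36.600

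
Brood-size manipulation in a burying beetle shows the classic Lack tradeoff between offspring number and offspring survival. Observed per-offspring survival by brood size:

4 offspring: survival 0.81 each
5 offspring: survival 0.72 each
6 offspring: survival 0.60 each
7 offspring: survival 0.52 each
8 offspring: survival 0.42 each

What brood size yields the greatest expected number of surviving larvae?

7

Expected surviving larvae = c × s(c):
  c=4: 4 × 0.81 = 3.240
  c=5: 5 × 0.72 = 3.600
  c=6: 6 × 0.60 = 3.600
  c=7: 7 × 0.52 = 3.640
  c=8: 8 × 0.42 = 3.360
Maximum at c = 7 (3.640 surviving larvae).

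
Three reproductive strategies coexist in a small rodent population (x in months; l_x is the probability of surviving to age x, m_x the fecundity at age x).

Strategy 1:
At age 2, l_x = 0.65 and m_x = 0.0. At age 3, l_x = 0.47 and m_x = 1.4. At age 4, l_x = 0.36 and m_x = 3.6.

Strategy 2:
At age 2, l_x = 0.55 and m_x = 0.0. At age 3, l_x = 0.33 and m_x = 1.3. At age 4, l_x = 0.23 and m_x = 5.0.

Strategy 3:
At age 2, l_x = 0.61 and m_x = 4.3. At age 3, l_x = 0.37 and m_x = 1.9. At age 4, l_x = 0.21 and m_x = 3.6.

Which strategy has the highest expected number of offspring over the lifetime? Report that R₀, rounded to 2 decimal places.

4.08

Strategy 1: R₀ = 0.65×0.0 + 0.47×1.4 + 0.36×3.6 = 1.9540
Strategy 2: R₀ = 0.55×0.0 + 0.33×1.3 + 0.23×5.0 = 1.5790
Strategy 3: R₀ = 0.61×4.3 + 0.37×1.9 + 0.21×3.6 = 4.0820
Highest R₀: strategy 3 with 4.0820.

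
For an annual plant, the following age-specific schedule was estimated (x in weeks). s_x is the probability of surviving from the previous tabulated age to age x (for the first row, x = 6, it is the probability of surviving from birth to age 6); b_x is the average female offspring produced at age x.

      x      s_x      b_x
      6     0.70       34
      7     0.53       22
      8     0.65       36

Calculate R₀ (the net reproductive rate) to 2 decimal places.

Survivorship from birth: l_x = s_6·s_7·…·s_x.
  l_6 = 0.70000
  l_7 = 0.37100
  l_8 = 0.24115
R₀ = Σ l_x b_x:
  age 6: 0.70000 × 34 = 23.8000
  age 7: 0.37100 × 22 = 8.1620
  age 8: 0.24115 × 36 = 8.6814
R₀ = 23.8000 + 8.1620 + 8.6814 = 40.6434

40.64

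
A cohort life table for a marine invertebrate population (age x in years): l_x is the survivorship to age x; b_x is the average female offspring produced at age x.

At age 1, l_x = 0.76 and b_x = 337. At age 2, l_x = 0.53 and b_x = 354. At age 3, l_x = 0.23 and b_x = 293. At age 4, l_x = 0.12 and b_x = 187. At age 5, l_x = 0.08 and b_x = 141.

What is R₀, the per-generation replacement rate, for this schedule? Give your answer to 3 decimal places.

544.850

R₀ = Σ l_x b_x:
  age 1: 0.76 × 337 = 256.1200
  age 2: 0.53 × 354 = 187.6200
  age 3: 0.23 × 293 = 67.3900
  age 4: 0.12 × 187 = 22.4400
  age 5: 0.08 × 141 = 11.2800
R₀ = 256.1200 + 187.6200 + 67.3900 + 22.4400 + 11.2800 = 544.8500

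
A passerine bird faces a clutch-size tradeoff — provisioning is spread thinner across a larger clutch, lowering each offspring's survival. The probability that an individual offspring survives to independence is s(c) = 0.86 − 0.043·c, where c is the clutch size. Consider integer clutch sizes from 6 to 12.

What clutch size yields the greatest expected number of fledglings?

Expected fledglings = c × s(c):
  c=6: 6 × 0.602 = 3.612
  c=7: 7 × 0.559 = 3.913
  c=8: 8 × 0.516 = 4.128
  c=9: 9 × 0.473 = 4.257
  c=10: 10 × 0.430 = 4.300
  c=11: 11 × 0.387 = 4.257
  c=12: 12 × 0.344 = 4.128
Maximum at c = 10 (4.300 fledglings).

10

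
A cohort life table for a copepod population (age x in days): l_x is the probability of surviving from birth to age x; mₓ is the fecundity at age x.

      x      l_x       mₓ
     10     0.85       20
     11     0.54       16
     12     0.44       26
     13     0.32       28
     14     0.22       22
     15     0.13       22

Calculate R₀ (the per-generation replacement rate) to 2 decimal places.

R₀ = Σ l_x mₓ:
  age 10: 0.85 × 20 = 17.0000
  age 11: 0.54 × 16 = 8.6400
  age 12: 0.44 × 26 = 11.4400
  age 13: 0.32 × 28 = 8.9600
  age 14: 0.22 × 22 = 4.8400
  age 15: 0.13 × 22 = 2.8600
R₀ = 17.0000 + 8.6400 + 11.4400 + 8.9600 + 4.8400 + 2.8600 = 53.7400

53.74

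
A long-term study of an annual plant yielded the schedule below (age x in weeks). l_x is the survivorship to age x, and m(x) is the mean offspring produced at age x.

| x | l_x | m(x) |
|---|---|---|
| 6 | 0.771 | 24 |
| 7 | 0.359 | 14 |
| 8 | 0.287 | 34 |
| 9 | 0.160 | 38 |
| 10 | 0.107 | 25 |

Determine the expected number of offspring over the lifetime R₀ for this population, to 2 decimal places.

R₀ = Σ l_x m(x):
  age 6: 0.771 × 24 = 18.5040
  age 7: 0.359 × 14 = 5.0260
  age 8: 0.287 × 34 = 9.7580
  age 9: 0.160 × 38 = 6.0800
  age 10: 0.107 × 25 = 2.6750
R₀ = 18.5040 + 5.0260 + 9.7580 + 6.0800 + 2.6750 = 42.0430

42.04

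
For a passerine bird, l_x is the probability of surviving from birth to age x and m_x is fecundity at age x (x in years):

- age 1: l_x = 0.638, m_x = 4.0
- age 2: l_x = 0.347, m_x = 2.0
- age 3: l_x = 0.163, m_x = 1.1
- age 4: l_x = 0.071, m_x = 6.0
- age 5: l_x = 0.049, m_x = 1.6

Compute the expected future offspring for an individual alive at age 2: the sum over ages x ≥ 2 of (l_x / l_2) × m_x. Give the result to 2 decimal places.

3.97

l_2 = 0.347. Conditional survival from age 2 to x is l_x / l_2.
  x=2: (0.347/0.347) × 2.0 = 2.0000
  x=3: (0.163/0.347) × 1.1 = 0.5167
  x=4: (0.071/0.347) × 6.0 = 1.2277
  x=5: (0.049/0.347) × 1.6 = 0.2259
Sum = 2.0000 + 0.5167 + 1.2277 + 0.2259 = 3.9703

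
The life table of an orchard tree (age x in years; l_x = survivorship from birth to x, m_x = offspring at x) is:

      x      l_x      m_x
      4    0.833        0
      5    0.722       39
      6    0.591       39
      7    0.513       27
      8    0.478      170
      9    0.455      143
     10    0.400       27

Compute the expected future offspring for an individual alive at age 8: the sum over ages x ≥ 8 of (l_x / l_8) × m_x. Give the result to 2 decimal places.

l_8 = 0.478. Conditional survival from age 8 to x is l_x / l_8.
  x=8: (0.478/0.478) × 170 = 170.0000
  x=9: (0.455/0.478) × 143 = 136.1192
  x=10: (0.400/0.478) × 27 = 22.5941
Sum = 170.0000 + 136.1192 + 22.5941 = 328.7134

328.71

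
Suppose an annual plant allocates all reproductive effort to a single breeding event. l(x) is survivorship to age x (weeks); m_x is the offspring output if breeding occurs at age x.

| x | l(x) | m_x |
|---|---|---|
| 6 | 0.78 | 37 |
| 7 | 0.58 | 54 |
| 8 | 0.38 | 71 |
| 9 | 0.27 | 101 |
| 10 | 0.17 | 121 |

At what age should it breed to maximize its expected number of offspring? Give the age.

7

Expected offspring if breeding at age x = l(x) × m_x:
  age 6: 0.78 × 37 = 28.860
  age 7: 0.58 × 54 = 31.320
  age 8: 0.38 × 71 = 26.980
  age 9: 0.27 × 101 = 27.270
  age 10: 0.17 × 121 = 20.570
Maximum at age 7 (31.320).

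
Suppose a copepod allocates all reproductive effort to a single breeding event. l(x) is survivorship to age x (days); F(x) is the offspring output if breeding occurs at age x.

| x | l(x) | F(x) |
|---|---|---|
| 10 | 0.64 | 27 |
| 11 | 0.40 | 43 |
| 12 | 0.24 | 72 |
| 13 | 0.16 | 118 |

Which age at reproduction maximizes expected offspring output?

Expected offspring if breeding at age x = l(x) × F(x):
  age 10: 0.64 × 27 = 17.280
  age 11: 0.40 × 43 = 17.200
  age 12: 0.24 × 72 = 17.280
  age 13: 0.16 × 118 = 18.880
Maximum at age 13 (18.880).

13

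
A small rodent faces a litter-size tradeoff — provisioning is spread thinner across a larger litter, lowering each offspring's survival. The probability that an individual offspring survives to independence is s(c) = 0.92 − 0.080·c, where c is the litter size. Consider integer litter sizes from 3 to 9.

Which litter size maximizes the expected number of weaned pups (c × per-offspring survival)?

Expected weaned pups = c × s(c):
  c=3: 3 × 0.680 = 2.040
  c=4: 4 × 0.600 = 2.400
  c=5: 5 × 0.520 = 2.600
  c=6: 6 × 0.440 = 2.640
  c=7: 7 × 0.360 = 2.520
  c=8: 8 × 0.280 = 2.240
  c=9: 9 × 0.200 = 1.800
Maximum at c = 6 (2.640 weaned pups).

6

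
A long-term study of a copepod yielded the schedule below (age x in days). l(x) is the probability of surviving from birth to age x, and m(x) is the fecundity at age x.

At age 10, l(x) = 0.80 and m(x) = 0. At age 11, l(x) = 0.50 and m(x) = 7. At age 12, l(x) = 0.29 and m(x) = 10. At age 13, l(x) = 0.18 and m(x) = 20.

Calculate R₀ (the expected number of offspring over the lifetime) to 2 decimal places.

R₀ = Σ l(x) m(x):
  age 10: 0.80 × 0 = 0.0000
  age 11: 0.50 × 7 = 3.5000
  age 12: 0.29 × 10 = 2.9000
  age 13: 0.18 × 20 = 3.6000
R₀ = 0.0000 + 3.5000 + 2.9000 + 3.6000 = 10.0000

10.00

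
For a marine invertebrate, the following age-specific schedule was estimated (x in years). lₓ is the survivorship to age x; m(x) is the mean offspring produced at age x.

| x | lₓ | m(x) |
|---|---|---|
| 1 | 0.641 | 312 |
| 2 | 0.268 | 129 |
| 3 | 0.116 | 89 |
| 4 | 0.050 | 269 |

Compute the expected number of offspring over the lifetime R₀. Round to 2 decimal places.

258.34

R₀ = Σ lₓ m(x):
  age 1: 0.641 × 312 = 199.9920
  age 2: 0.268 × 129 = 34.5720
  age 3: 0.116 × 89 = 10.3240
  age 4: 0.050 × 269 = 13.4500
R₀ = 199.9920 + 34.5720 + 10.3240 + 13.4500 = 258.3380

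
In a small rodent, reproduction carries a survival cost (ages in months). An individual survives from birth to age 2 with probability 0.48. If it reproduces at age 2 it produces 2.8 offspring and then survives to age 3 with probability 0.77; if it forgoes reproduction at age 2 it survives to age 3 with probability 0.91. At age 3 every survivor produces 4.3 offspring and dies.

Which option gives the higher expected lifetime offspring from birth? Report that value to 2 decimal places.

breed at age 2: R₀ = 0.48 × (2.8 + 0.77 × 4.3) = 0.48 × 6.1110 = 2.9333
delay to age 3: R₀ = 0.48 × (0.91 × 4.3) = 0.48 × 3.9130 = 1.8782
Higher: breed at age 2 (2.9333).

2.93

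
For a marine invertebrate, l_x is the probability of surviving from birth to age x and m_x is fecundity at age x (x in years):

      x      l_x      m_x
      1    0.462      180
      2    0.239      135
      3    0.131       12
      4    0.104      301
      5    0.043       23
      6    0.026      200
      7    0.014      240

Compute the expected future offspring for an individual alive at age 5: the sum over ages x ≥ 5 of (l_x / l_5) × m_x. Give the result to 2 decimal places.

222.07

l_5 = 0.043. Conditional survival from age 5 to x is l_x / l_5.
  x=5: (0.043/0.043) × 23 = 23.0000
  x=6: (0.026/0.043) × 200 = 120.9302
  x=7: (0.014/0.043) × 240 = 78.1395
Sum = 23.0000 + 120.9302 + 78.1395 = 222.0698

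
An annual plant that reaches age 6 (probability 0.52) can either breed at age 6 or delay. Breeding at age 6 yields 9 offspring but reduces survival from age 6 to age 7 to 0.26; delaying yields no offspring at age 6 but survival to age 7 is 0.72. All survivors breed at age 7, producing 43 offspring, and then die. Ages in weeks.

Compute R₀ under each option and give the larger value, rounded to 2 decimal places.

16.10

breed at age 6: R₀ = 0.52 × (9 + 0.26 × 43) = 0.52 × 20.1800 = 10.4936
delay to age 7: R₀ = 0.52 × (0.72 × 43) = 0.52 × 30.9600 = 16.0992
Higher: delay to age 7 (16.0992).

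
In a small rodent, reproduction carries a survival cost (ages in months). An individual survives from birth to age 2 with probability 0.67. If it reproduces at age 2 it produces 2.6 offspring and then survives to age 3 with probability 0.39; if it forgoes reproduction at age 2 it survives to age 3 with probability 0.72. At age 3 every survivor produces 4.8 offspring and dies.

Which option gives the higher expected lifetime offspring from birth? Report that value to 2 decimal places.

breed at age 2: R₀ = 0.67 × (2.6 + 0.39 × 4.8) = 0.67 × 4.4720 = 2.9962
delay to age 3: R₀ = 0.67 × (0.72 × 4.8) = 0.67 × 3.4560 = 2.3155
Higher: breed at age 2 (2.9962).

3.00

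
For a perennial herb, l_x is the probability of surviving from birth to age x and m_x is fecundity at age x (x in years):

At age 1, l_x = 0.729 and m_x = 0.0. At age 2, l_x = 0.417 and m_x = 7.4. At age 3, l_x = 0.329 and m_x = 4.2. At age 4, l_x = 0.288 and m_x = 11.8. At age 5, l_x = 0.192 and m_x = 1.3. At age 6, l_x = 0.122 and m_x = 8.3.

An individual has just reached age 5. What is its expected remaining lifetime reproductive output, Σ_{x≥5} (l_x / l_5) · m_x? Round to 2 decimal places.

l_5 = 0.192. Conditional survival from age 5 to x is l_x / l_5.
  x=5: (0.192/0.192) × 1.3 = 1.3000
  x=6: (0.122/0.192) × 8.3 = 5.2740
Sum = 1.3000 + 5.2740 = 6.5740

6.57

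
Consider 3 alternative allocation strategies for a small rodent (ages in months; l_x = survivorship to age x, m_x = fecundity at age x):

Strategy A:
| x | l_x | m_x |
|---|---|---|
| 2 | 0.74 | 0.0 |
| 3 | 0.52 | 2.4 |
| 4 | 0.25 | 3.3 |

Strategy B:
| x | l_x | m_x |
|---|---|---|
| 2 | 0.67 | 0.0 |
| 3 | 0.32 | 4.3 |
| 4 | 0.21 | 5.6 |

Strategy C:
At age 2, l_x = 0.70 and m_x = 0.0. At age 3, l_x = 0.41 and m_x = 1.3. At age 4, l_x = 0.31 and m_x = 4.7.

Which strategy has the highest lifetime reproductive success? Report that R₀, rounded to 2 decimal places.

Strategy A: R₀ = 0.74×0.0 + 0.52×2.4 + 0.25×3.3 = 2.0730
Strategy B: R₀ = 0.67×0.0 + 0.32×4.3 + 0.21×5.6 = 2.5520
Strategy C: R₀ = 0.70×0.0 + 0.41×1.3 + 0.31×4.7 = 1.9900
Highest R₀: strategy B with 2.5520.

2.55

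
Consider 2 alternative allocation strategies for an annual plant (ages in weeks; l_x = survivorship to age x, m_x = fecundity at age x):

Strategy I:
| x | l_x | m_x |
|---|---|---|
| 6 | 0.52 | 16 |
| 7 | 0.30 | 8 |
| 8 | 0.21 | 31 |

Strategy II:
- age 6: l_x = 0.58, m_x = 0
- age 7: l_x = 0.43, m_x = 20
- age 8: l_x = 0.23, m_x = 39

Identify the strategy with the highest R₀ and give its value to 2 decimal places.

17.57

Strategy I: R₀ = 0.52×16 + 0.30×8 + 0.21×31 = 17.2300
Strategy II: R₀ = 0.58×0 + 0.43×20 + 0.23×39 = 17.5700
Highest R₀: strategy II with 17.5700.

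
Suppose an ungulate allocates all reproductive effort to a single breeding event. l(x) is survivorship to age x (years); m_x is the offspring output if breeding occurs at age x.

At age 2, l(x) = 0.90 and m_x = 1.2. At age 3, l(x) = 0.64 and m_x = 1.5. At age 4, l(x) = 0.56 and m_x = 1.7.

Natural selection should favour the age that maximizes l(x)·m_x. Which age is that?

Expected offspring if breeding at age x = l(x) × m_x:
  age 2: 0.90 × 1.2 = 1.080
  age 3: 0.64 × 1.5 = 0.960
  age 4: 0.56 × 1.7 = 0.952
Maximum at age 2 (1.080).

2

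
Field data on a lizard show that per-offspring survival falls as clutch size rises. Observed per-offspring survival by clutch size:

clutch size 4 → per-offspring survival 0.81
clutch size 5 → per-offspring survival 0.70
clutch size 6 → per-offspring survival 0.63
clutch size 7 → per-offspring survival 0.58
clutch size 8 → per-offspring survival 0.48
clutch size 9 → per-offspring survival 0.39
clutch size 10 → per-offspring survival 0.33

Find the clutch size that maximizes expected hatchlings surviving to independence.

7

Expected hatchlings surviving to independence = c × s(c):
  c=4: 4 × 0.81 = 3.240
  c=5: 5 × 0.70 = 3.500
  c=6: 6 × 0.63 = 3.780
  c=7: 7 × 0.58 = 4.060
  c=8: 8 × 0.48 = 3.840
  c=9: 9 × 0.39 = 3.510
  c=10: 10 × 0.33 = 3.300
Maximum at c = 7 (4.060 hatchlings surviving to independence).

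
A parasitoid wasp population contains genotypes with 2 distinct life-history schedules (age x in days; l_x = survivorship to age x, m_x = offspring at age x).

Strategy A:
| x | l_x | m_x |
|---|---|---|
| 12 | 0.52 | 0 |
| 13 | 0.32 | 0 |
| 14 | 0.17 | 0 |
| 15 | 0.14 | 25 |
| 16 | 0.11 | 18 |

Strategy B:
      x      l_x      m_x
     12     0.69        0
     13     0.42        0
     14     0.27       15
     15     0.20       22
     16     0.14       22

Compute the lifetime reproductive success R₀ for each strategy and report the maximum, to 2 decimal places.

Strategy A: R₀ = 0.52×0 + 0.32×0 + 0.17×0 + 0.14×25 + 0.11×18 = 5.4800
Strategy B: R₀ = 0.69×0 + 0.42×0 + 0.27×15 + 0.20×22 + 0.14×22 = 11.5300
Highest R₀: strategy B with 11.5300.

11.53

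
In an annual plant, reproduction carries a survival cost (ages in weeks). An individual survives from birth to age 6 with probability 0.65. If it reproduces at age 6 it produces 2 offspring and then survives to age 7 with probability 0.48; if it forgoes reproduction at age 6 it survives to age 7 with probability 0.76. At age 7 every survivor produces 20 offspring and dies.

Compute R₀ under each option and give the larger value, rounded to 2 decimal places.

breed at age 6: R₀ = 0.65 × (2 + 0.48 × 20) = 0.65 × 11.6000 = 7.5400
delay to age 7: R₀ = 0.65 × (0.76 × 20) = 0.65 × 15.2000 = 9.8800
Higher: delay to age 7 (9.8800).

9.88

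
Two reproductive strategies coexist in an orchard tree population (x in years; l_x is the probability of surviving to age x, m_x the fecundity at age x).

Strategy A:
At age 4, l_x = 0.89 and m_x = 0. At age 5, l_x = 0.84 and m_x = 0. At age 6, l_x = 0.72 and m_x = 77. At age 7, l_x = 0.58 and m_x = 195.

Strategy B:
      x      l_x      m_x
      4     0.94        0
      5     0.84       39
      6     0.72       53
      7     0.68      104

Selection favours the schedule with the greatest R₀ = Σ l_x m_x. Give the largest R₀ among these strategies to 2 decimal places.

Strategy A: R₀ = 0.89×0 + 0.84×0 + 0.72×77 + 0.58×195 = 168.5400
Strategy B: R₀ = 0.94×0 + 0.84×39 + 0.72×53 + 0.68×104 = 141.6400
Highest R₀: strategy A with 168.5400.

168.54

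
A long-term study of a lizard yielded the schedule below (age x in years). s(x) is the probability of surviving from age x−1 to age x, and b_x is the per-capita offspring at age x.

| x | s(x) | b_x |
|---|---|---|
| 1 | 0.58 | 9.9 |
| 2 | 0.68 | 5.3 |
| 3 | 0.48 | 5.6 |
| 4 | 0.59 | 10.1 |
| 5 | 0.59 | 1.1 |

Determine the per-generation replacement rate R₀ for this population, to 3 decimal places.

10.093

Survivorship from birth: l_x = s_1·s_2·…·s_x.
  l_1 = 0.58000
  l_2 = 0.39440
  l_3 = 0.18931
  l_4 = 0.11169
  l_5 = 0.06590
R₀ = Σ l_x b_x:
  age 1: 0.58000 × 9.9 = 5.7420
  age 2: 0.39440 × 5.3 = 2.0903
  age 3: 0.18931 × 5.6 = 1.0601
  age 4: 0.11169 × 10.1 = 1.1281
  age 5: 0.06590 × 1.1 = 0.0725
R₀ = 5.7420 + 2.0903 + 1.0601 + 1.1281 + 0.0725 = 10.0930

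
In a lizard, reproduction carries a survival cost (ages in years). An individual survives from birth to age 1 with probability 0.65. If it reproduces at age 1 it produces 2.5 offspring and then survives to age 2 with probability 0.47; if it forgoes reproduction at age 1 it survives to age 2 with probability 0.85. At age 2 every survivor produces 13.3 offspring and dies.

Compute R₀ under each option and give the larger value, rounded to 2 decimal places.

7.35

breed at age 1: R₀ = 0.65 × (2.5 + 0.47 × 13.3) = 0.65 × 8.7510 = 5.6882
delay to age 2: R₀ = 0.65 × (0.85 × 13.3) = 0.65 × 11.3050 = 7.3483
Higher: delay to age 2 (7.3483).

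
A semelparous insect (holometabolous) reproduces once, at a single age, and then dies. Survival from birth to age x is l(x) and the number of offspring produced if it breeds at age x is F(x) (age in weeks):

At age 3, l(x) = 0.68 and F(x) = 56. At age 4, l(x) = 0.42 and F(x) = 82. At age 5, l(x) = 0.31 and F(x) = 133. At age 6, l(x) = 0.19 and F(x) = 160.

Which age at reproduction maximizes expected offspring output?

5

Expected offspring if breeding at age x = l(x) × F(x):
  age 3: 0.68 × 56 = 38.080
  age 4: 0.42 × 82 = 34.440
  age 5: 0.31 × 133 = 41.230
  age 6: 0.19 × 160 = 30.400
Maximum at age 5 (41.230).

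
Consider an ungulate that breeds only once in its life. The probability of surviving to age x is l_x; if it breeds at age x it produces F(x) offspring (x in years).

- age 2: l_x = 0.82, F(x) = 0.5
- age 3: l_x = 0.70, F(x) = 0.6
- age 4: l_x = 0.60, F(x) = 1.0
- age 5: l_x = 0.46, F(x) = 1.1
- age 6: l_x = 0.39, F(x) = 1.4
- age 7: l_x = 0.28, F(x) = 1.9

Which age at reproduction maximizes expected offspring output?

4

Expected offspring if breeding at age x = l_x × F(x):
  age 2: 0.82 × 0.5 = 0.410
  age 3: 0.70 × 0.6 = 0.420
  age 4: 0.60 × 1.0 = 0.600
  age 5: 0.46 × 1.1 = 0.506
  age 6: 0.39 × 1.4 = 0.546
  age 7: 0.28 × 1.9 = 0.532
Maximum at age 4 (0.600).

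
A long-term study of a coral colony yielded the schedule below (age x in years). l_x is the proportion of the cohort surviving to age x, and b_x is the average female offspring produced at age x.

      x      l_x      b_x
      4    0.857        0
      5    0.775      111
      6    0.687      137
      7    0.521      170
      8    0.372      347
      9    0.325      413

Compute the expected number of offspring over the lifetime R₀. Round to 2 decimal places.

R₀ = Σ l_x b_x:
  age 4: 0.857 × 0 = 0.0000
  age 5: 0.775 × 111 = 86.0250
  age 6: 0.687 × 137 = 94.1190
  age 7: 0.521 × 170 = 88.5700
  age 8: 0.372 × 347 = 129.0840
  age 9: 0.325 × 413 = 134.2250
R₀ = 0.0000 + 86.0250 + 94.1190 + 88.5700 + 129.0840 + 134.2250 = 532.0230

532.02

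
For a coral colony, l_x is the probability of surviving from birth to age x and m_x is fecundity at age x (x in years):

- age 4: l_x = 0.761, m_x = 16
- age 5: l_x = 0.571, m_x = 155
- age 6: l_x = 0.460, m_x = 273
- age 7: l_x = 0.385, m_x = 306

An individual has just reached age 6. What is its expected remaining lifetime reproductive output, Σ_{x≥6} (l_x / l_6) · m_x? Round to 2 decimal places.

529.11

l_6 = 0.460. Conditional survival from age 6 to x is l_x / l_6.
  x=6: (0.460/0.460) × 273 = 273.0000
  x=7: (0.385/0.460) × 306 = 256.1087
Sum = 273.0000 + 256.1087 = 529.1087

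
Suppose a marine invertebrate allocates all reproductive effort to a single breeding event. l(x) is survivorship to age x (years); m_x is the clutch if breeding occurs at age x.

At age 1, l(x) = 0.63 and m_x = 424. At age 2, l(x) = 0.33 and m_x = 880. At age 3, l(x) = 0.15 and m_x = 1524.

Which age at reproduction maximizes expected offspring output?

Expected offspring if breeding at age x = l(x) × m_x:
  age 1: 0.63 × 424 = 267.120
  age 2: 0.33 × 880 = 290.400
  age 3: 0.15 × 1524 = 228.600
Maximum at age 2 (290.400).

2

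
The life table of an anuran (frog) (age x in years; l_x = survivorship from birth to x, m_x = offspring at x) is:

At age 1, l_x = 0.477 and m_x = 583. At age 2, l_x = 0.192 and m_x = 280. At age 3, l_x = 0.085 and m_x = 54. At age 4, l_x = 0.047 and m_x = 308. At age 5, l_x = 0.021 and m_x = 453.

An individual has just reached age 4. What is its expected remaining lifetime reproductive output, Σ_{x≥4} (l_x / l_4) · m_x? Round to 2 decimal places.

l_4 = 0.047. Conditional survival from age 4 to x is l_x / l_4.
  x=4: (0.047/0.047) × 308 = 308.0000
  x=5: (0.021/0.047) × 453 = 202.4043
Sum = 308.0000 + 202.4043 = 510.4043

510.40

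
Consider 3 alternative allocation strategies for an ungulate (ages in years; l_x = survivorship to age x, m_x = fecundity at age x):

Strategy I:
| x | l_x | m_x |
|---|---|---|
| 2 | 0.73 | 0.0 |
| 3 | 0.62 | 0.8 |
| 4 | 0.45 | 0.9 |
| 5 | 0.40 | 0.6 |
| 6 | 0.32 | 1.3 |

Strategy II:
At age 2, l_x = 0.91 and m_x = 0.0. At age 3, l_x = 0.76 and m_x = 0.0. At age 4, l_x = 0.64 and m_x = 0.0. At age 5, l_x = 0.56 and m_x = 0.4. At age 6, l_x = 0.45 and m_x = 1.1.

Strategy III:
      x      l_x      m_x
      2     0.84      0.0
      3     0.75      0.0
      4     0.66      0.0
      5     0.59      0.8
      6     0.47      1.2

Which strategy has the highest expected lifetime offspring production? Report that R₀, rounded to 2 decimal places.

1.56

Strategy I: R₀ = 0.73×0.0 + 0.62×0.8 + 0.45×0.9 + 0.40×0.6 + 0.32×1.3 = 1.5570
Strategy II: R₀ = 0.91×0.0 + 0.76×0.0 + 0.64×0.0 + 0.56×0.4 + 0.45×1.1 = 0.7190
Strategy III: R₀ = 0.84×0.0 + 0.75×0.0 + 0.66×0.0 + 0.59×0.8 + 0.47×1.2 = 1.0360
Highest R₀: strategy I with 1.5570.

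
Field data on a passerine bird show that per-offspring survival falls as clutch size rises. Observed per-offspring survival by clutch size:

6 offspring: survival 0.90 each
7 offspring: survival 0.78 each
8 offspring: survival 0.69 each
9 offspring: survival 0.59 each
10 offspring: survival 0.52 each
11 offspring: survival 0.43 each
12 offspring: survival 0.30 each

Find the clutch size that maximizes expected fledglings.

Expected fledglings = c × s(c):
  c=6: 6 × 0.90 = 5.400
  c=7: 7 × 0.78 = 5.460
  c=8: 8 × 0.69 = 5.520
  c=9: 9 × 0.59 = 5.310
  c=10: 10 × 0.52 = 5.200
  c=11: 11 × 0.43 = 4.730
  c=12: 12 × 0.30 = 3.600
Maximum at c = 8 (5.520 fledglings).

8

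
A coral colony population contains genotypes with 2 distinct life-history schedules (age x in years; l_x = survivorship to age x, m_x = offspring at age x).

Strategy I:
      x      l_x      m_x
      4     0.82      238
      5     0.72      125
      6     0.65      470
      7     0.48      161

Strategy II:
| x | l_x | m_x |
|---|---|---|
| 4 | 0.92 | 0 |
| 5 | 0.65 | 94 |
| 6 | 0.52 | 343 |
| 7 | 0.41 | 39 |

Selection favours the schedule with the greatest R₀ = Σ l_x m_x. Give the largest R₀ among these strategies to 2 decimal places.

667.94

Strategy I: R₀ = 0.82×238 + 0.72×125 + 0.65×470 + 0.48×161 = 667.9400
Strategy II: R₀ = 0.92×0 + 0.65×94 + 0.52×343 + 0.41×39 = 255.4500
Highest R₀: strategy I with 667.9400.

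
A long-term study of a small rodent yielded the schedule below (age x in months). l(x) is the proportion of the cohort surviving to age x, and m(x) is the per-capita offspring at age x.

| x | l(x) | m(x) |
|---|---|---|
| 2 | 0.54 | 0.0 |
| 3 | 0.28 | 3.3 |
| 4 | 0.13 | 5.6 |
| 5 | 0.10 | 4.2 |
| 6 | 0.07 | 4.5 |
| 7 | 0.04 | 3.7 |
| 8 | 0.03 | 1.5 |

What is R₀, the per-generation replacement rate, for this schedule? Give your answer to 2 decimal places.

R₀ = Σ l(x) m(x):
  age 2: 0.54 × 0.0 = 0.0000
  age 3: 0.28 × 3.3 = 0.9240
  age 4: 0.13 × 5.6 = 0.7280
  age 5: 0.10 × 4.2 = 0.4200
  age 6: 0.07 × 4.5 = 0.3150
  age 7: 0.04 × 3.7 = 0.1480
  age 8: 0.03 × 1.5 = 0.0450
R₀ = 0.0000 + 0.9240 + 0.7280 + 0.4200 + 0.3150 + 0.1480 + 0.0450 = 2.5800

2.58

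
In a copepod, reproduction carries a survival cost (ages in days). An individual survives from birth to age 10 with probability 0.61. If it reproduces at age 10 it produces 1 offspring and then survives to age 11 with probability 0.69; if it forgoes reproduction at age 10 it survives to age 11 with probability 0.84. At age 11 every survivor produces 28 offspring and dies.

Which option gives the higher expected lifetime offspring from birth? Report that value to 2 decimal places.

breed at age 10: R₀ = 0.61 × (1 + 0.69 × 28) = 0.61 × 20.3200 = 12.3952
delay to age 11: R₀ = 0.61 × (0.84 × 28) = 0.61 × 23.5200 = 14.3472
Higher: delay to age 11 (14.3472).

14.35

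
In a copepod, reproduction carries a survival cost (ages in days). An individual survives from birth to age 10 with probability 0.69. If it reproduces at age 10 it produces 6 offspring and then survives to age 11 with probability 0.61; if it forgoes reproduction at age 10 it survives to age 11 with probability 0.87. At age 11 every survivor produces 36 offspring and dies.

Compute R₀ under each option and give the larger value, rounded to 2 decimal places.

21.61

breed at age 10: R₀ = 0.69 × (6 + 0.61 × 36) = 0.69 × 27.9600 = 19.2924
delay to age 11: R₀ = 0.69 × (0.87 × 36) = 0.69 × 31.3200 = 21.6108
Higher: delay to age 11 (21.6108).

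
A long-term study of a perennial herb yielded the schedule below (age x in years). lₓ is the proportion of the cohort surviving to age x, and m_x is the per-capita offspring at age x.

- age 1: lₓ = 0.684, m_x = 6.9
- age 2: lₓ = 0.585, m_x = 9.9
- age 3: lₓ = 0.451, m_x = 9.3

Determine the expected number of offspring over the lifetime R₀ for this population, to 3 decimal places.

14.705

R₀ = Σ lₓ m_x:
  age 1: 0.684 × 6.9 = 4.7196
  age 2: 0.585 × 9.9 = 5.7915
  age 3: 0.451 × 9.3 = 4.1943
R₀ = 4.7196 + 5.7915 + 4.1943 = 14.7054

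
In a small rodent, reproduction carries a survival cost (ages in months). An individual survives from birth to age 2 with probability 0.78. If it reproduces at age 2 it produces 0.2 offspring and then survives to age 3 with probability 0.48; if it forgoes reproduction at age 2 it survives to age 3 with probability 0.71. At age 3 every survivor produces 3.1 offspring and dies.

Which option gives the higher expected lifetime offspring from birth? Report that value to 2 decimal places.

1.72

breed at age 2: R₀ = 0.78 × (0.2 + 0.48 × 3.1) = 0.78 × 1.6880 = 1.3166
delay to age 3: R₀ = 0.78 × (0.71 × 3.1) = 0.78 × 2.2010 = 1.7168
Higher: delay to age 3 (1.7168).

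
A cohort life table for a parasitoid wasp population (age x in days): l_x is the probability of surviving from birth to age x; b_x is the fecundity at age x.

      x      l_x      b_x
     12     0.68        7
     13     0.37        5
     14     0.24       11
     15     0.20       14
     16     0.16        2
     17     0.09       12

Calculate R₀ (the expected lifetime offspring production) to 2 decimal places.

13.45

R₀ = Σ l_x b_x:
  age 12: 0.68 × 7 = 4.7600
  age 13: 0.37 × 5 = 1.8500
  age 14: 0.24 × 11 = 2.6400
  age 15: 0.20 × 14 = 2.8000
  age 16: 0.16 × 2 = 0.3200
  age 17: 0.09 × 12 = 1.0800
R₀ = 4.7600 + 1.8500 + 2.6400 + 2.8000 + 0.3200 + 1.0800 = 13.4500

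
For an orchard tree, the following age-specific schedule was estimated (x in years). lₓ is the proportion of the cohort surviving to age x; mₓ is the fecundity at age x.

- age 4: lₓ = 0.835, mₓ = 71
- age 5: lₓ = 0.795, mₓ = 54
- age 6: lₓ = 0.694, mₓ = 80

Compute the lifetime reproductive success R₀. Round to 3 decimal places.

157.735

R₀ = Σ lₓ mₓ:
  age 4: 0.835 × 71 = 59.2850
  age 5: 0.795 × 54 = 42.9300
  age 6: 0.694 × 80 = 55.5200
R₀ = 59.2850 + 42.9300 + 55.5200 = 157.7350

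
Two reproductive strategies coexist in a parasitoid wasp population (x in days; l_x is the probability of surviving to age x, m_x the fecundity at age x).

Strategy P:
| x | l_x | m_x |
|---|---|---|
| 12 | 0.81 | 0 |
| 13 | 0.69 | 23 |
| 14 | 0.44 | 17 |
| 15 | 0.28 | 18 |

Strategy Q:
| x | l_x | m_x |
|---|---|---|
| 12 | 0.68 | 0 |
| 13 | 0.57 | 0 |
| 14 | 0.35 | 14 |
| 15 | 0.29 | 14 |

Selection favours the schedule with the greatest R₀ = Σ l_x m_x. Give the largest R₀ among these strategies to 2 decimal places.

Strategy P: R₀ = 0.81×0 + 0.69×23 + 0.44×17 + 0.28×18 = 28.3900
Strategy Q: R₀ = 0.68×0 + 0.57×0 + 0.35×14 + 0.29×14 = 8.9600
Highest R₀: strategy P with 28.3900.

28.39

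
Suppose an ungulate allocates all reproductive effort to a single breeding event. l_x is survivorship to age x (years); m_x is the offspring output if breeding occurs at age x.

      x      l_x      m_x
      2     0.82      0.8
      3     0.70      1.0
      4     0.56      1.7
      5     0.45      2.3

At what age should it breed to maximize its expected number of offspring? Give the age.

Expected offspring if breeding at age x = l_x × m_x:
  age 2: 0.82 × 0.8 = 0.656
  age 3: 0.70 × 1.0 = 0.700
  age 4: 0.56 × 1.7 = 0.952
  age 5: 0.45 × 2.3 = 1.035
Maximum at age 5 (1.035).

5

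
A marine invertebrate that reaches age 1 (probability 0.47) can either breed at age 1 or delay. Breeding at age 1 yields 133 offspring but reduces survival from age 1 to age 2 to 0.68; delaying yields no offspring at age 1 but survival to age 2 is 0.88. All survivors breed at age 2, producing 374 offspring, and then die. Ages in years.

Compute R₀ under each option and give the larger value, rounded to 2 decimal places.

breed at age 1: R₀ = 0.47 × (133 + 0.68 × 374) = 0.47 × 387.3200 = 182.0404
delay to age 2: R₀ = 0.47 × (0.88 × 374) = 0.47 × 329.1200 = 154.6864
Higher: breed at age 1 (182.0404).

182.04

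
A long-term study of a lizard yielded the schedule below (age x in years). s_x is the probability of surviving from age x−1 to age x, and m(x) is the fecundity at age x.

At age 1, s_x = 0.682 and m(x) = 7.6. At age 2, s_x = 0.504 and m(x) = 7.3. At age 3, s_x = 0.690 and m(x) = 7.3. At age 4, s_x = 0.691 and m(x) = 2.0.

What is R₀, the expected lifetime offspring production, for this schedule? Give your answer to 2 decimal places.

9.75

Survivorship from birth: l_x = s_1·s_2·…·s_x.
  l_1 = 0.68200
  l_2 = 0.34373
  l_3 = 0.23717
  l_4 = 0.16389
R₀ = Σ l_x m(x):
  age 1: 0.68200 × 7.6 = 5.1832
  age 2: 0.34373 × 7.3 = 2.5092
  age 3: 0.23717 × 7.3 = 1.7313
  age 4: 0.16389 × 2.0 = 0.3278
R₀ = 5.1832 + 2.5092 + 1.7313 + 0.3278 = 9.7515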